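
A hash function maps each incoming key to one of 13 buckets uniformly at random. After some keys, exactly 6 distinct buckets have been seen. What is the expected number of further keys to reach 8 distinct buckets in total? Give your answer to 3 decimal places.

4.024

The wait to go from k to k+1 distinct buckets is geometric with mean 13/(13-k).
Sum over k = 6,...,7: E = 13/7 + 13/6 = 4.0238.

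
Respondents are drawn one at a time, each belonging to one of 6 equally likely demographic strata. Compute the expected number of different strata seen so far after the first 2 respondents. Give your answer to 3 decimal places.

1.833

For each stratum, P(seen in 2 respondents) = 1 - (5/6)^2 = 0.3056.
By linearity of expectation, E[distinct seen] = 6·(1 - (5/6)^2) = 1.8333.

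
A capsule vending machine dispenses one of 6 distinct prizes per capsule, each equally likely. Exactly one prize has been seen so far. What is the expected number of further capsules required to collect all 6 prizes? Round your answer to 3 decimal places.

The wait to go from k to k+1 distinct prizes is geometric with mean 6/(6-k).
Sum over k = 1,...,5: E = 6/5 + 6/4 + 6/3 + 6/2 + 6/1 = 13.7000.

13.700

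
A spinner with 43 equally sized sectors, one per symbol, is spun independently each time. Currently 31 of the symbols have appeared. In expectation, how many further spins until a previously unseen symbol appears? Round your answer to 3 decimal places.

3.583

The number of spins until the next new symbol is geometric with success probability 12/43, so its mean is 43/12.
E = 43/12 = 3.5833.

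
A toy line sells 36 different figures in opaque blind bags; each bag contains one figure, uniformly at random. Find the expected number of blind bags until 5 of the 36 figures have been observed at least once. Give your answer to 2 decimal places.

5.30

Going from k to k+1 distinct takes a geometric number of blind bags with mean 36/(36-k).
Sum over k = 0,...,4: E = 36/36 + 36/35 + 36/34 + 36/33 + 36/32 = 5.303.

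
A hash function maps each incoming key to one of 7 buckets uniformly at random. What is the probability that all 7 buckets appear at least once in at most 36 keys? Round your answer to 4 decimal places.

0.9729

By inclusion–exclusion over which buckets are missing,
P(all seen) = Σ_{j=0}^{7} (-1)^j C(7,j)((7-j)/7)^36
= 1.00000 - 0.02723 + 0.00012 - 0.00000 + 0.00000 - 0.00000 + 0.00000 - 0.00000
= 0.97289.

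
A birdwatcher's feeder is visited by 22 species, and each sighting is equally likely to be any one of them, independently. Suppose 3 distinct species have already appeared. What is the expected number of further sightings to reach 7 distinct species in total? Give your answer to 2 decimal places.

5.05

The wait to go from k to k+1 distinct species is geometric with mean 22/(22-k).
Sum over k = 3,...,6: E = 22/19 + 22/18 + 22/17 + 22/16 = 5.049.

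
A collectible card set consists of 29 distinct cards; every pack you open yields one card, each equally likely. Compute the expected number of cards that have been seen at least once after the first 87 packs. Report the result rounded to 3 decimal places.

27.631

For each card, P(seen in 87 packs) = 1 - (28/29)^87 = 0.9528.
By linearity of expectation, E[distinct seen] = 29·(1 - (28/29)^87) = 27.6306.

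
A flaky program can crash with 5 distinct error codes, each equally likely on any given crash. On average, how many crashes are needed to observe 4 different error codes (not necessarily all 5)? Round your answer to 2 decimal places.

6.42

Going from k to k+1 distinct takes a geometric number of crashes with mean 5/(5-k).
Sum over k = 0,...,3: E = 5/5 + 5/4 + 5/3 + 5/2 = 6.417.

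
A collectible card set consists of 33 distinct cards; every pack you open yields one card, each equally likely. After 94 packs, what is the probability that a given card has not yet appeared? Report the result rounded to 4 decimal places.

Each pack misses the fixed card with probability (33-1)/33 = 32/33, independently.
P(still missing after 94) = (32/33)^94 = 0.05544.

0.0554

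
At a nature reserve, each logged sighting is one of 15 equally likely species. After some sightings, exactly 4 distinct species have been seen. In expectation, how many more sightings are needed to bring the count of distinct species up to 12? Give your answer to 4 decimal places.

17.7982

From k distinct to k+1 distinct takes on average 15/(15-k) sightings.
Sum over k = 4,...,11: E = 15/11 + 15/10 + 15/9 + ... + 15/5 + 15/4 = 17.79816.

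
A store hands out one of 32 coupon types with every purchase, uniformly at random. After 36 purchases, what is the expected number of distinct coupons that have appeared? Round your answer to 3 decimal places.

21.796

For each coupon, P(seen in 36 purchases) = 1 - (31/32)^36 = 0.6811.
By linearity of expectation, E[distinct seen] = 32·(1 - (31/32)^36) = 21.7960.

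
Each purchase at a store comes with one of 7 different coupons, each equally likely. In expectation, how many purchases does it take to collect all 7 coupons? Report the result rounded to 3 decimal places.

Split into phases: going from k distinct to k+1 distinct takes on average 7/(7-k) purchases.
E[T] = 7/7 + 7/6 + 7/5 + ... + 7/2 + 7/1 = 7·H_{7}.
H_{7} = 2.5929, so E[T] = 18.1500.

18.150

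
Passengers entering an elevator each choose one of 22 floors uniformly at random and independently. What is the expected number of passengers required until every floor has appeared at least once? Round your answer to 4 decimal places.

Split into phases: going from k distinct to k+1 distinct takes on average 22/(22-k) passengers.
E[T] = 22/22 + 22/21 + 22/20 + ... + 22/2 + 22/1 = 22·H_{22}.
H_{22} = 3.69081, so E[T] = 81.19789.

81.1979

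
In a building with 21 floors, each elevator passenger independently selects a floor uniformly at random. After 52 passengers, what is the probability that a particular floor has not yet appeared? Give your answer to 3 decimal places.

Each passenger misses the fixed floor with probability (21-1)/21 = 20/21, independently.
P(still missing after 52) = (20/21)^52 = 0.0791.

0.079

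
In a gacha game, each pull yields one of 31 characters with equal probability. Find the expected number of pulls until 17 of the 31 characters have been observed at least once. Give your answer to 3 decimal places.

Going from k to k+1 distinct takes a geometric number of pulls with mean 31/(31-k).
Sum over k = 0,...,16: E = 31/31 + 31/30 + 31/29 + ... + 31/16 + 31/15 = 24.0462.

24.046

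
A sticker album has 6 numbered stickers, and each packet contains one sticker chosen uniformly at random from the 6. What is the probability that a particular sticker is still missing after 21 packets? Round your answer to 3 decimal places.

0.022

Each packet misses the fixed sticker with probability (6-1)/6 = 5/6, independently.
P(still missing after 21) = (5/6)^21 = 0.0217.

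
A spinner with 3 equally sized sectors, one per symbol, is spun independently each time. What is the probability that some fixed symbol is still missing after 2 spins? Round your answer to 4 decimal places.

0.4444

On each spin the fixed symbol fails to appear with probability 2/3.
P(still missing after 2) = (2/3)^2 = 0.44444.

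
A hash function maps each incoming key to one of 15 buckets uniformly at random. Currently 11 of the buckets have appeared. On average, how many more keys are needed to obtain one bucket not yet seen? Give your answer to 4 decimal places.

The number of keys until the next new bucket is geometric with success probability 4/15, so its mean is 15/4.
E = 15/4 = 3.75000.

3.7500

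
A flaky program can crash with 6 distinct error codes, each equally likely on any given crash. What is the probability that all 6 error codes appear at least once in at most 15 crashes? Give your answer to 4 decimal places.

0.6442

By inclusion–exclusion over which error codes are missing,
P(all seen) = Σ_{j=0}^{6} (-1)^j C(6,j)((6-j)/6)^15
= 1.00000 - 0.38943 + 0.03425 - 0.00061 + 0.00000 - 0.00000 + 0.00000
= 0.64421.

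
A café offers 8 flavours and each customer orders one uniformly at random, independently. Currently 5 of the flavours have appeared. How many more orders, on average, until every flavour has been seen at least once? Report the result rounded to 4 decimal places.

With k distinct flavours already seen, the next new one takes an expected 8/(8-k) orders.
Sum over k = 5,...,7: E = 8/3 + 8/2 + 8/1 = 14.66667.

14.6667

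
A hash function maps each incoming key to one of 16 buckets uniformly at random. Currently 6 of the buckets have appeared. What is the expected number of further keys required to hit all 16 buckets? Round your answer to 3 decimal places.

46.863

From k distinct to k+1 distinct takes on average 16/(16-k) keys.
Sum over k = 6,...,15: E = 16/10 + 16/9 + 16/8 + ... + 16/2 + 16/1 = 46.8635.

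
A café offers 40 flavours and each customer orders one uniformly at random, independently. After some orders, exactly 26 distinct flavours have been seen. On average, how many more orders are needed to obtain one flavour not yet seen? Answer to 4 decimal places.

Each order yields a new flavour with probability (40-26)/40 = 14/40, so the wait is geometric with mean 40/14.
E = 40/14 = 2.85714.

2.8571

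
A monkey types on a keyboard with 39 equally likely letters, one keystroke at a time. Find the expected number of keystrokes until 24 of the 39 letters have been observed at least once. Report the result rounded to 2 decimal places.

Going from k to k+1 distinct takes a geometric number of keystrokes with mean 39/(39-k).
Sum over k = 0,...,23: E = 39/39 + 39/38 + 39/37 + ... + 39/17 + 39/16 = 36.477.

36.48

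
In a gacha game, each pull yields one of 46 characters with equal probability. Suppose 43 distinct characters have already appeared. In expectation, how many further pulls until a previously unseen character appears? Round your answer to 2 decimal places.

The number of pulls until the next new character is geometric with success probability 3/46, so its mean is 46/3.
E = 46/3 = 15.333.

15.33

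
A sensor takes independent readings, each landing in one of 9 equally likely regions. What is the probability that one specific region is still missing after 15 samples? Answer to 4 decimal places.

0.1709

On each sample the fixed region fails to appear with probability 8/9.
P(still missing after 15) = (8/9)^15 = 0.17089.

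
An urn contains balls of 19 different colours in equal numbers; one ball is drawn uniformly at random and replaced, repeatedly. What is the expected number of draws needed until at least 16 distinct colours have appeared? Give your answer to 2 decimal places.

Going from k to k+1 distinct takes a geometric number of draws with mean 19/(19-k).
Sum over k = 0,...,15: E = 19/19 + 19/18 + 19/17 + ... + 19/5 + 19/4 = 32.574.

32.57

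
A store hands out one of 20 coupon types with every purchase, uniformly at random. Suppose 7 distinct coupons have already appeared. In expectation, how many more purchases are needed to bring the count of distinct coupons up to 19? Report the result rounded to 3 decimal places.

With k distinct coupons already seen, the next new one takes an expected 20/(20-k) purchases.
Sum over k = 7,...,18: E = 20/13 + 20/12 + 20/11 + ... + 20/3 + 20/2 = 43.6027.

43.603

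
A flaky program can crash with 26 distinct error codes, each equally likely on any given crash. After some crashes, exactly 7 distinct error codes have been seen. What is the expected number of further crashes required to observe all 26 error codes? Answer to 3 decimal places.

92.241

The wait to go from k to k+1 distinct error codes is geometric with mean 26/(26-k).
Sum over k = 7,...,25: E = 26/19 + 26/18 + 26/17 + ... + 26/2 + 26/1 = 92.2412.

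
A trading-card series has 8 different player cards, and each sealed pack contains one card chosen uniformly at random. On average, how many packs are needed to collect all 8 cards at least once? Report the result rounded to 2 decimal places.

21.74

After k distinct cards have appeared, the next pack gives a new one with probability (8-k)/8, so the expected wait for the (k+1)-th is 8/(8-k).
E[T] = 8/8 + 8/7 + 8/6 + ... + 8/2 + 8/1 = 8·H_{8}.
H_{8} = 2.718, so E[T] = 21.743.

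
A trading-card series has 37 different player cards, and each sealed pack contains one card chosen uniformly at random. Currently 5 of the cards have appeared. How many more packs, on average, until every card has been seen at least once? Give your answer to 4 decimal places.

With k distinct cards already seen, the next new one takes an expected 37/(37-k) packs.
Sum over k = 5,...,36: E = 37/32 + 37/31 + 37/30 + ... + 37/2 + 37/1 = 150.16432.

150.1643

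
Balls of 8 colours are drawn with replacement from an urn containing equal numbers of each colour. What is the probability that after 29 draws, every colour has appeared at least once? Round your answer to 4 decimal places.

Let A_i be the event that colour i is missing after 29 draws. By inclusion–exclusion on the A_i,
P(all seen) = Σ_{j=0}^{8} (-1)^j C(8,j)((8-j)/8)^29
= 1.00000 - 0.16647 + 0.00667 - 0.00007 + 0.00000 - 0.00000 + 0.00000 - 0.00000 + 0.00000
= 0.84013.

0.8401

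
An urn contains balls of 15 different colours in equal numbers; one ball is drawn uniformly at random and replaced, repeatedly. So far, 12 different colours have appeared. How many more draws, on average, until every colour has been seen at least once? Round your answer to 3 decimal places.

27.500

With k distinct colours already seen, the next new one takes an expected 15/(15-k) draws.
Sum over k = 12,...,14: E = 15/3 + 15/2 + 15/1 = 27.5000.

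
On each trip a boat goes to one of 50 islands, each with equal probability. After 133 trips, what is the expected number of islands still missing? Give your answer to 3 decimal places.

For each island, P(unseen after 133) = (49/50)^133 = 0.0681.
By linearity of expectation, E[unseen] = 50·(49/50)^133 = 3.4044.

3.404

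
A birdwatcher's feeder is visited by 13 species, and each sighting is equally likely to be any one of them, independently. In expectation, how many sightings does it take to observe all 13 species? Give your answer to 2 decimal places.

After k distinct species have appeared, the next sighting gives a new one with probability (13-k)/13, so the expected wait for the (k+1)-th is 13/(13-k).
E[T] = 13/13 + 13/12 + 13/11 + ... + 13/2 + 13/1 = 13·H_{13}.
H_{13} = 3.180, so E[T] = 41.342.

41.34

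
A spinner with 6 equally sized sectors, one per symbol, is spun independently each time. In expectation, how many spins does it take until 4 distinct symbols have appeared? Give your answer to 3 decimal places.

5.700

Going from k to k+1 distinct takes a geometric number of spins with mean 6/(6-k).
Sum over k = 0,...,3: E = 6/6 + 6/5 + 6/4 + 6/3 = 5.7000.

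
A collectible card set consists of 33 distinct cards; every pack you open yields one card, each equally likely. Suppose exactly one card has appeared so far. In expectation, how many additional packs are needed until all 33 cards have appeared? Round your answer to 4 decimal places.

From k distinct to k+1 distinct takes on average 33/(33-k) packs.
Sum over k = 1,...,32: E = 33/32 + 33/31 + 33/30 + ... + 33/2 + 33/1 = 133.93034.

133.9303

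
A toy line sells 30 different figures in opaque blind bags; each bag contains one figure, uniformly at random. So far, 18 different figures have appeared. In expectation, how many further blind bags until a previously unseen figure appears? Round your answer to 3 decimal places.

The number of blind bags until the next new figure is geometric with success probability 12/30, so its mean is 30/12.
E = 30/12 = 2.5000.

2.500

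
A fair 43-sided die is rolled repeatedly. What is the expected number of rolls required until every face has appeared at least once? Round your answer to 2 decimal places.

187.05

After k distinct faces have appeared, the next roll gives a new one with probability (43-k)/43, so the expected wait for the (k+1)-th is 43/(43-k).
E[T] = 43/43 + 43/42 + 43/41 + ... + 43/2 + 43/1 = 43·H_{43}.
H_{43} = 4.350, so E[T] = 187.050.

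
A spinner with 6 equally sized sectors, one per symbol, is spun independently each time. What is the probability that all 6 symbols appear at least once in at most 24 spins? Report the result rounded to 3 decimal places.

0.925

Let A_i be the event that symbol i is missing after 24 spins. By inclusion–exclusion on the A_i,
P(all seen) = Σ_{j=0}^{6} (-1)^j C(6,j)((6-j)/6)^24
= 1.0000 - 0.0755 + 0.0009 - 0.0000 + 0.0000 - 0.0000 + 0.0000
= 0.9254.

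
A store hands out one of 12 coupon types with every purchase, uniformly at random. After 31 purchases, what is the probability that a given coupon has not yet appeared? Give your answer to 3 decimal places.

0.067

On each purchase the fixed coupon fails to appear with probability 11/12.
P(still missing after 31) = (11/12)^31 = 0.0674.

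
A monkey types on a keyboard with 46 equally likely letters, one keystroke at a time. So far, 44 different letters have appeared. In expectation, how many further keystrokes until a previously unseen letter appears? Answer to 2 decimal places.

Each keystroke yields a new letter with probability (46-44)/46 = 2/46, so the wait is geometric with mean 46/2.
E = 46/2 = 23.000.

23.00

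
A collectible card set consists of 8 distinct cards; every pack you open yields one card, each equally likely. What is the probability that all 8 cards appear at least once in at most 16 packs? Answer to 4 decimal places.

Let A_i be the event that card i is missing after 16 packs. By inclusion–exclusion on the A_i,
P(all seen) = Σ_{j=0}^{8} (-1)^j C(8,j)((8-j)/8)^16
= 1.00000 - 0.94454 + 0.28063 - 0.03036 + 0.00107 - 0.00001 + 0.00000 - 0.00000 + 0.00000
= 0.30680.

0.3068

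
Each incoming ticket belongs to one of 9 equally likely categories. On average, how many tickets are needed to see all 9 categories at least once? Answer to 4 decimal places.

25.4607

Split into phases: going from k distinct to k+1 distinct takes on average 9/(9-k) tickets.
E[T] = 9/9 + 9/8 + 9/7 + ... + 9/2 + 9/1 = 9·H_{9}.
H_{9} = 2.82897, so E[T] = 25.46071.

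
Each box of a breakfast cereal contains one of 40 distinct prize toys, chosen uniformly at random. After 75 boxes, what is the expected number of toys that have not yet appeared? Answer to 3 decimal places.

5.990

For each toy, P(unseen after 75) = (39/40)^75 = 0.1497.
By linearity of expectation, E[unseen] = 40·(39/40)^75 = 5.9897.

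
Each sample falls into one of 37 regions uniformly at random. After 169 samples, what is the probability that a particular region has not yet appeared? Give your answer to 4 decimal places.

0.0098

Each sample misses the fixed region with probability (37-1)/37 = 36/37, independently.
P(still missing after 169) = (36/37)^169 = 0.00975.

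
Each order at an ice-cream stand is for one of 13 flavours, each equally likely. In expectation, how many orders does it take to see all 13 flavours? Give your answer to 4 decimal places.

After k distinct flavours have appeared, the next order gives a new one with probability (13-k)/13, so the expected wait for the (k+1)-th is 13/(13-k).
E[T] = 13/13 + 13/12 + 13/11 + ... + 13/2 + 13/1 = 13·H_{13}.
H_{13} = 3.18013, so E[T] = 41.34174.

41.3417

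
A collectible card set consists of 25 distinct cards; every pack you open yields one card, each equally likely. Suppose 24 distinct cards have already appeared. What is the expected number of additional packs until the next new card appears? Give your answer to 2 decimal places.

25.00

Each pack yields a new card with probability (25-24)/25 = 1/25, so the wait is geometric with mean 25/1.
E = 25/1 = 25.000.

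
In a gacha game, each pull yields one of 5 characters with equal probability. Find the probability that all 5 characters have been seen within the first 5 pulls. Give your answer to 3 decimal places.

By inclusion–exclusion over which characters are missing,
P(all seen) = Σ_{j=0}^{5} (-1)^j C(5,j)((5-j)/5)^5
= 1.0000 - 1.6384 + 0.7776 - 0.1024 + 0.0016 - 0.0000
= 0.0384.

0.038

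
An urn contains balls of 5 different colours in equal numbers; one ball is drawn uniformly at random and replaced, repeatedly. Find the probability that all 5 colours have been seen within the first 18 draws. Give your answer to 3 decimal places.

By inclusion–exclusion over which colours are missing,
P(all seen) = Σ_{j=0}^{5} (-1)^j C(5,j)((5-j)/5)^18
= 1.0000 - 0.0901 + 0.0010 - 0.0000 + 0.0000 - 0.0000
= 0.9109.

0.911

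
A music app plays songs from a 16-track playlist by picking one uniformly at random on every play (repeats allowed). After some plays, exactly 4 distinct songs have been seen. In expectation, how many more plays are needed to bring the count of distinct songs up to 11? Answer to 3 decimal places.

From k distinct to k+1 distinct takes on average 16/(16-k) plays.
Sum over k = 4,...,10: E = 16/12 + 16/11 + 16/10 + ... + 16/7 + 16/6 = 13.1180.

13.118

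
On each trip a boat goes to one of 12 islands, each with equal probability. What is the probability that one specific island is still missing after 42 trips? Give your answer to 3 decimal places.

Each trip misses the fixed island with probability (12-1)/12 = 11/12, independently.
P(still missing after 42) = (11/12)^42 = 0.0259.

0.026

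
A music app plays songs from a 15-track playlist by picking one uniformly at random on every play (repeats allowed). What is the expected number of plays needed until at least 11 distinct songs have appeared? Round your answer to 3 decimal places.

18.523

With k distinct songs already seen, the next new one arrives after an expected 15/(15-k) plays.
Sum over k = 0,...,10: E = 15/15 + 15/14 + 15/13 + ... + 15/6 + 15/5 = 18.5234.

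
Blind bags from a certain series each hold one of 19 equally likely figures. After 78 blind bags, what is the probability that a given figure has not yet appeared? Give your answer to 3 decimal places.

0.015

On each blind bag the fixed figure fails to appear with probability 18/19.
P(still missing after 78) = (18/19)^78 = 0.0147.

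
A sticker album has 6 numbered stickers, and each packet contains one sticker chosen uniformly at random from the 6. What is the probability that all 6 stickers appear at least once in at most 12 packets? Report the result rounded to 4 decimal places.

By inclusion–exclusion over which stickers are missing,
P(all seen) = Σ_{j=0}^{6} (-1)^j C(6,j)((6-j)/6)^12
= 1.00000 - 0.67294 + 0.11561 - 0.00488 + 0.00003 - 0.00000 + 0.00000
= 0.43782.

0.4378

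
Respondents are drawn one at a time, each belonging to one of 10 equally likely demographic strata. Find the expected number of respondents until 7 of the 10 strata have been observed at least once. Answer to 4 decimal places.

10.9563

Going from k to k+1 distinct takes a geometric number of respondents with mean 10/(10-k).
Sum over k = 0,...,6: E = 10/10 + 10/9 + 10/8 + ... + 10/5 + 10/4 = 10.95635.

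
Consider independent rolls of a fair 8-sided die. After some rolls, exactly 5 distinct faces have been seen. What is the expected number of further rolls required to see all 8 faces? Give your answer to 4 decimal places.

14.6667

The wait to go from k to k+1 distinct faces is geometric with mean 8/(8-k).
Sum over k = 5,...,7: E = 8/3 + 8/2 + 8/1 = 14.66667.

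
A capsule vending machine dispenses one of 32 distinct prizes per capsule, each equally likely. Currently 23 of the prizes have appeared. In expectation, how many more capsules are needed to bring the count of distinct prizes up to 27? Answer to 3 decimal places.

17.460

The wait to go from k to k+1 distinct prizes is geometric with mean 32/(32-k).
Sum over k = 23,...,26: E = 32/9 + 32/8 + 32/7 + 32/6 = 17.4603.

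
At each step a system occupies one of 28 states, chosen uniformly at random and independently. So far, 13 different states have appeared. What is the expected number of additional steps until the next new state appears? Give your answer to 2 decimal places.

1.87

Each step yields a new state with probability (28-13)/28 = 15/28, so the wait is geometric with mean 28/15.
E = 28/15 = 1.867.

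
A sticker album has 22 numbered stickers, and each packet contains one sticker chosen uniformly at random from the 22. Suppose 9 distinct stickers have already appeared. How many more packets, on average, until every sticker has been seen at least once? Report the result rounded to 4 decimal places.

69.9629

The wait to go from k to k+1 distinct stickers is geometric with mean 22/(22-k).
Sum over k = 9,...,21: E = 22/13 + 22/12 + 22/11 + ... + 22/2 + 22/1 = 69.96294.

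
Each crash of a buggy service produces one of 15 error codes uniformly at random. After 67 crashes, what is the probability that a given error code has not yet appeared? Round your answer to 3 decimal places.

0.010

Each crash misses the fixed error code with probability (15-1)/15 = 14/15, independently.
P(still missing after 67) = (14/15)^67 = 0.0098.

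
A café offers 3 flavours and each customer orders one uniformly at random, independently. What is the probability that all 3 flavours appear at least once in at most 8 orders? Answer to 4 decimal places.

0.8834

By inclusion–exclusion over which flavours are missing,
P(all seen) = Σ_{j=0}^{3} (-1)^j C(3,j)((3-j)/3)^8
= 1.00000 - 0.11706 + 0.00046 - 0.00000
= 0.88340.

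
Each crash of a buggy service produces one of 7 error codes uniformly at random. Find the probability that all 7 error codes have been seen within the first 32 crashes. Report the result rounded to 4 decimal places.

0.9500

Let A_i be the event that error code i is missing after 32 crashes. By inclusion–exclusion on the A_i,
P(all seen) = Σ_{j=0}^{7} (-1)^j C(7,j)((7-j)/7)^32
= 1.00000 - 0.05044 + 0.00044 - 0.00000 + 0.00000 - 0.00000 + 0.00000 - 0.00000
= 0.95000.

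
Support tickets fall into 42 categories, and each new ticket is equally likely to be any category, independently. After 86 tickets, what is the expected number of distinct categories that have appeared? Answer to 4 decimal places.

For each category, P(seen in 86 tickets) = 1 - (41/42)^86 = 0.87412.
By linearity of expectation, E[distinct seen] = 42·(1 - (41/42)^86) = 36.71285.

36.7128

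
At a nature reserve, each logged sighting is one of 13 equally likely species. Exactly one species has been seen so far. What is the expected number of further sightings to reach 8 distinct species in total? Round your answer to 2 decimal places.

The wait to go from k to k+1 distinct species is geometric with mean 13/(13-k).
Sum over k = 1,...,7: E = 13/12 + 13/11 + 13/10 + ... + 13/7 + 13/6 = 10.658.

10.66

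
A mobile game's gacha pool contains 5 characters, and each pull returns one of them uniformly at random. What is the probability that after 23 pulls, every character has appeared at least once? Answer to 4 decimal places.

0.9706

By inclusion–exclusion over which characters are missing,
P(all seen) = Σ_{j=0}^{5} (-1)^j C(5,j)((5-j)/5)^23
= 1.00000 - 0.02951 + 0.00008 - 0.00000 + 0.00000 - 0.00000
= 0.97056.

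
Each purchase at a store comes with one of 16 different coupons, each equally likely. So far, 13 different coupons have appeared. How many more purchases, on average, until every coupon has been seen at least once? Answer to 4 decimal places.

29.3333

The wait to go from k to k+1 distinct coupons is geometric with mean 16/(16-k).
Sum over k = 13,...,15: E = 16/3 + 16/2 + 16/1 = 29.33333.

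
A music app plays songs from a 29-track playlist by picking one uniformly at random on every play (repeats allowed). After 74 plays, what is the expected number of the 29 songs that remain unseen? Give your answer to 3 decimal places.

2.161

For each song, P(unseen after 74) = (28/29)^74 = 0.0745.
By linearity of expectation, E[unseen] = 29·(28/29)^74 = 2.1609.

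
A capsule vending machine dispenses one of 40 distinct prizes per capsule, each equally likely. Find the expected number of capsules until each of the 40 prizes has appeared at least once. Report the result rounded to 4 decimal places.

Split into phases: going from k distinct to k+1 distinct takes on average 40/(40-k) capsules.
E[T] = 40/40 + 40/39 + 40/38 + ... + 40/2 + 40/1 = 40·H_{40}.
H_{40} = 4.27854, so E[T] = 171.14172.

171.1417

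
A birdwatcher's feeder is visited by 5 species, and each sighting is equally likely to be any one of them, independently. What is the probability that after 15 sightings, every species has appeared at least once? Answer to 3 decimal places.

By inclusion–exclusion over which species are missing,
P(all seen) = Σ_{j=0}^{5} (-1)^j C(5,j)((5-j)/5)^15
= 1.0000 - 0.1759 + 0.0047 - 0.0000 + 0.0000 - 0.0000
= 0.8288.

0.829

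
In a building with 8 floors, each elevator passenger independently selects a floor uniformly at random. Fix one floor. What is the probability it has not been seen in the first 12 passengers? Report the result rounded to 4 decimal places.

Each passenger misses the fixed floor with probability (8-1)/8 = 7/8, independently.
P(still missing after 12) = (7/8)^12 = 0.20142.

0.2014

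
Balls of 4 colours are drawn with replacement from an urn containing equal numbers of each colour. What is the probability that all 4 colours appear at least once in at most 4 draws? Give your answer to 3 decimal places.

By inclusion–exclusion over which colours are missing,
P(all seen) = Σ_{j=0}^{4} (-1)^j C(4,j)((4-j)/4)^4
= 1.0000 - 1.2656 + 0.3750 - 0.0156 + 0.0000
= 0.0938.

0.094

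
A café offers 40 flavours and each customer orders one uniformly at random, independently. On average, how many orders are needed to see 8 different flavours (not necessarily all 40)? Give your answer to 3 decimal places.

With k distinct flavours already seen, the next new one arrives after an expected 40/(40-k) orders.
Sum over k = 0,...,7: E = 40/40 + 40/39 + 40/38 + ... + 40/34 + 40/33 = 8.8019.

8.802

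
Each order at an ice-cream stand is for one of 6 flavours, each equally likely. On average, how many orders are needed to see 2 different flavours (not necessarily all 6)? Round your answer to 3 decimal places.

With k distinct flavours already seen, the next new one arrives after an expected 6/(6-k) orders.
Sum over k = 0,...,1: E = 6/6 + 6/5 = 2.2000.

2.200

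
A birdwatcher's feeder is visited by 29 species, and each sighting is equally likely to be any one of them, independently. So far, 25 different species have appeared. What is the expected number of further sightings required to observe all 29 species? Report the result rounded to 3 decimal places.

60.417

The wait to go from k to k+1 distinct species is geometric with mean 29/(29-k).
Sum over k = 25,...,28: E = 29/4 + 29/3 + 29/2 + 29/1 = 60.4167.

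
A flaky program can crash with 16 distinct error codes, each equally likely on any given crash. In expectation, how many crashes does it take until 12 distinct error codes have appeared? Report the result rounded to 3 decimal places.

20.758

Going from k to k+1 distinct takes a geometric number of crashes with mean 16/(16-k).
Sum over k = 0,...,11: E = 16/16 + 16/15 + 16/14 + ... + 16/6 + 16/5 = 20.7583.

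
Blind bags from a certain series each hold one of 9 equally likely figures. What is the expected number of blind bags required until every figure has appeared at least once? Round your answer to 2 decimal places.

25.46

The wait to go from k to k+1 distinct figures is geometric with mean 9/(9-k).
E[T] = 9/9 + 9/8 + 9/7 + ... + 9/2 + 9/1 = 9·H_{9}.
H_{9} = 2.829, so E[T] = 25.461.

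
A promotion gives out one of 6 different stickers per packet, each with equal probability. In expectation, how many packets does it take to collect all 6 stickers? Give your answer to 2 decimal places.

14.70

Split into phases: going from k distinct to k+1 distinct takes on average 6/(6-k) packets.
E[T] = 6/6 + 6/5 + 6/4 + 6/3 + 6/2 + 6/1 = 6·H_{6}.
H_{6} = 2.450, so E[T] = 14.700.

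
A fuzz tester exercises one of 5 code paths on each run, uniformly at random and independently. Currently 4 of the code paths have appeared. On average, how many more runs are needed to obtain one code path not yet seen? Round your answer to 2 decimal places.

Each run yields a new code path with probability (5-4)/5 = 1/5, so the wait is geometric with mean 5/1.
E = 5/1 = 5.000.

5.00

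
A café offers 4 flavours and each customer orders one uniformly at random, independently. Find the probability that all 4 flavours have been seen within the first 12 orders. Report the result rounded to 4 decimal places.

By inclusion–exclusion over which flavours are missing,
P(all seen) = Σ_{j=0}^{4} (-1)^j C(4,j)((4-j)/4)^12
= 1.00000 - 0.12671 + 0.00146 - 0.00000 + 0.00000
= 0.87476.

0.8748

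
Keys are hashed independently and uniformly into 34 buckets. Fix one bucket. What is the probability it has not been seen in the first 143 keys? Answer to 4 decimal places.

Each key misses the fixed bucket with probability (34-1)/34 = 33/34, independently.
P(still missing after 143) = (33/34)^143 = 0.01400.

0.0140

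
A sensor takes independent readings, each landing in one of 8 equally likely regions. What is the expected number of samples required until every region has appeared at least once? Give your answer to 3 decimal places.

21.743

After k distinct regions have appeared, the next sample gives a new one with probability (8-k)/8, so the expected wait for the (k+1)-th is 8/(8-k).
E[T] = 8/8 + 8/7 + 8/6 + ... + 8/2 + 8/1 = 8·H_{8}.
H_{8} = 2.7179, so E[T] = 21.7429.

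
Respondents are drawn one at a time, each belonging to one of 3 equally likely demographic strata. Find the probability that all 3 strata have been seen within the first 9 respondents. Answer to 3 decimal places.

Let A_i be the event that stratum i is missing after 9 respondents. By inclusion–exclusion on the A_i,
P(all seen) = Σ_{j=0}^{3} (-1)^j C(3,j)((3-j)/3)^9
= 1.0000 - 0.0780 + 0.0002 - 0.0000
= 0.9221.

0.922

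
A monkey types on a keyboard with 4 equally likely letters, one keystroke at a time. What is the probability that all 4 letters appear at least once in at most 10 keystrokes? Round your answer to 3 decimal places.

0.781

Let A_i be the event that letter i is missing after 10 keystrokes. By inclusion–exclusion on the A_i,
P(all seen) = Σ_{j=0}^{4} (-1)^j C(4,j)((4-j)/4)^10
= 1.0000 - 0.2253 + 0.0059 - 0.0000 + 0.0000
= 0.7806.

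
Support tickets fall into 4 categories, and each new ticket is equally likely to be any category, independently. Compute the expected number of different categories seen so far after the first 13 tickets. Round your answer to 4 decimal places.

3.9050

For each category, P(seen in 13 tickets) = 1 - (3/4)^13 = 0.97624.
By linearity of expectation, E[distinct seen] = 4·(1 - (3/4)^13) = 3.90497.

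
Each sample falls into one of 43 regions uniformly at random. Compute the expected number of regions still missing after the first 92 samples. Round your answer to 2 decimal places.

4.94

For each region, P(unseen after 92) = (42/43)^92 = 0.115.
By linearity of expectation, E[unseen] = 43·(42/43)^92 = 4.935.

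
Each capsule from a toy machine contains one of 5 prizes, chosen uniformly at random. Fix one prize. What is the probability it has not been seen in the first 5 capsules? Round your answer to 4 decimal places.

Each capsule misses the fixed prize with probability (5-1)/5 = 4/5, independently.
P(still missing after 5) = (4/5)^5 = 0.32768.

0.3277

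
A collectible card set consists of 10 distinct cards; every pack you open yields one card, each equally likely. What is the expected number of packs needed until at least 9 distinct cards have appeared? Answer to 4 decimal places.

19.2897

With k distinct cards already seen, the next new one arrives after an expected 10/(10-k) packs.
Sum over k = 0,...,8: E = 10/10 + 10/9 + 10/8 + ... + 10/3 + 10/2 = 19.28968.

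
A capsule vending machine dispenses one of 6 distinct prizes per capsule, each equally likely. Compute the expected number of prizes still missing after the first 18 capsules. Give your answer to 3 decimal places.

For each prize, P(unseen after 18) = (5/6)^18 = 0.0376.
By linearity of expectation, E[unseen] = 6·(5/6)^18 = 0.2254.

0.225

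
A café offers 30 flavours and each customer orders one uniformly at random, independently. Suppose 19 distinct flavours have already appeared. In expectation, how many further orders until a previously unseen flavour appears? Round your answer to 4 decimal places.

2.7273

The number of orders until the next new flavour is geometric with success probability 11/30, so its mean is 30/11.
E = 30/11 = 2.72727.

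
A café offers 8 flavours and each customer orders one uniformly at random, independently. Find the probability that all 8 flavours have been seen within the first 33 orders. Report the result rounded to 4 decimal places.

Let A_i be the event that flavour i is missing after 33 orders. By inclusion–exclusion on the A_i,
P(all seen) = Σ_{j=0}^{8} (-1)^j C(8,j)((8-j)/8)^33
= 1.00000 - 0.09758 + 0.00211 - 0.00001 + 0.00000 - 0.00000 + 0.00000 - 0.00000 + 0.00000
= 0.90452.

0.9045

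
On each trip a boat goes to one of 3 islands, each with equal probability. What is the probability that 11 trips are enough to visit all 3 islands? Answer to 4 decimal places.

0.9653

Let A_i be the event that island i is missing after 11 trips. By inclusion–exclusion on the A_i,
P(all seen) = Σ_{j=0}^{3} (-1)^j C(3,j)((3-j)/3)^11
= 1.00000 - 0.03468 + 0.00002 - 0.00000
= 0.96533.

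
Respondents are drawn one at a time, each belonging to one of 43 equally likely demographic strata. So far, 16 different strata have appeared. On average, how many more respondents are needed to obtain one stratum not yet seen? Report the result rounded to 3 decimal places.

1.593

Each respondent yields a new stratum with probability (43-16)/43 = 27/43, so the wait is geometric with mean 43/27.
E = 43/27 = 1.5926.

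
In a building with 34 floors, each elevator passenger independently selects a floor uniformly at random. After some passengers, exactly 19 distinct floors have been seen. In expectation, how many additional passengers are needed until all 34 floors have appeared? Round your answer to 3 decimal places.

From k distinct to k+1 distinct takes on average 34/(34-k) passengers.
Sum over k = 19,...,33: E = 34/15 + 34/14 + 34/13 + ... + 34/2 + 34/1 = 112.8198.

112.820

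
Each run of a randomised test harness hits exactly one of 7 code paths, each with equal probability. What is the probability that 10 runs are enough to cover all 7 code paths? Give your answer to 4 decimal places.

By inclusion–exclusion over which code paths are missing,
P(all seen) = Σ_{j=0}^{7} (-1)^j C(7,j)((7-j)/7)^10
= 1.00000 - 1.49841 + 0.72600 - 0.12992 + 0.00732 - 0.00008 + 0.00000 - 0.00000
= 0.10491.

0.1049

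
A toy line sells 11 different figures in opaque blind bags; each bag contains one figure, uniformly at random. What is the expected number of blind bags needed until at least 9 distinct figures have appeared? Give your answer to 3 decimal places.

16.719

With k distinct figures already seen, the next new one arrives after an expected 11/(11-k) blind bags.
Sum over k = 0,...,8: E = 11/11 + 11/10 + 11/9 + ... + 11/4 + 11/3 = 16.7187.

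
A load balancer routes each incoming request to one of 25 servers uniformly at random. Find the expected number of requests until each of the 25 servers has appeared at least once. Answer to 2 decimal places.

95.40

After k distinct servers have appeared, the next request gives a new one with probability (25-k)/25, so the expected wait for the (k+1)-th is 25/(25-k).
E[T] = 25/25 + 25/24 + 25/23 + ... + 25/2 + 25/1 = 25·H_{25}.
H_{25} = 3.816, so E[T] = 95.399.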